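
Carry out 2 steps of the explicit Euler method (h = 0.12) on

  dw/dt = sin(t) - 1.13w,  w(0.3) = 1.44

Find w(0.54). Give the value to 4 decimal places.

1.1555

Euler: w_{n+1} = w_n + h·f(t_n, w_n).
t=0.300000, w=1.440000: f=-1.331680 → w ← 1.440000 + 0.12·(-1.331680) = 1.280198
t=0.420000, w=1.280198: f=-1.038864 → w ← 1.280198 + 0.12·(-1.038864) = 1.155535
w(0.54) ≈ 1.1555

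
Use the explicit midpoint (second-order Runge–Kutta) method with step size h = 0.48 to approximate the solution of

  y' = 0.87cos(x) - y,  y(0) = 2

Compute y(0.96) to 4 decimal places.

Midpoint: k1 = f(x_n, y_n); k2 = f(x_n + h/2, y_n + (h/2)·k1); y_{n+1} = y_n + h·k2.
x=0.000000, y=2.000000:
  k1 = f(0.000000, 2.000000) = -1.130000
  k2 = f(0.240000, 1.728800) = -0.883736
  y ← 2.000000 + 0.48·(-0.883736) = 1.575807
x=0.480000, y=1.575807:
  k1 = f(0.480000, 1.575807) = -0.804121
  k2 = f(0.720000, 1.382818) = -0.728747
  y ← 1.575807 + 0.48·(-0.728747) = 1.226008
y(0.96) ≈ 1.2260

1.2260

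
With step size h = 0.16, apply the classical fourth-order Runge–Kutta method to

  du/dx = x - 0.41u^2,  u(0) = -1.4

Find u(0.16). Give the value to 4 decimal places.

-1.5279

RK4: k1 = f(x_n, u_n); k2 = f(x_n + h/2, u_n + (h/2)·k1); k3 = f(x_n + h/2, u_n + (h/2)·k2); k4 = f(x_n + h, u_n + h·k3); u_{n+1} = u_n + (h/6)·(k1 + 2k2 + 2k3 + k4).
x=0.000000, u=-1.400000:
  k1 = f(0.000000, -1.400000) = -0.803600
  k2 = f(0.080000, -1.464288) = -0.799097
  k3 = f(0.080000, -1.463928) = -0.798665
  k4 = f(0.160000, -1.527786) = -0.796994
  u ← -1.400000 + (0.16/6)·(k1 + 2k2 + 2k3 + k4) = -1.527896
u(0.16) ≈ -1.5279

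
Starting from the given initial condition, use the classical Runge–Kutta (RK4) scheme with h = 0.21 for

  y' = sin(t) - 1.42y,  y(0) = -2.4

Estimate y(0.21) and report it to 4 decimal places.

RK4: k1 = f(t_n, y_n); k2 = f(t_n + h/2, y_n + (h/2)·k1); k3 = f(t_n + h/2, y_n + (h/2)·k2); k4 = f(t_n + h, y_n + h·k3); y_{n+1} = y_n + (h/6)·(k1 + 2k2 + 2k3 + k4).
t=0.000000, y=-2.400000:
  k1 = f(0.000000, -2.400000) = 3.408000
  k2 = f(0.105000, -2.042160) = 3.004674
  k3 = f(0.105000, -2.084509) = 3.064810
  k4 = f(0.210000, -1.756390) = 2.702533
  y ← -2.400000 + (0.21/6)·(k1 + 2k2 + 2k3 + k4) = -1.761267
y(0.21) ≈ -1.7613

-1.7613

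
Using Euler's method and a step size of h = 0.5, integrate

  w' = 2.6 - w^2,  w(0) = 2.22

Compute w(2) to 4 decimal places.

Euler: w_{n+1} = w_n + h·f(t_n, w_n).
t=0.000000, w=2.220000: f=-2.328400 → w ← 2.220000 + 0.5·(-2.328400) = 1.055800
t=0.500000, w=1.055800: f=1.485286 → w ← 1.055800 + 0.5·1.485286 = 1.798443
t=1.000000, w=1.798443: f=-0.634398 → w ← 1.798443 + 0.5·(-0.634398) = 1.481244
t=1.500000, w=1.481244: f=0.405915 → w ← 1.481244 + 0.5·0.405915 = 1.684202
w(2) ≈ 1.6842

1.6842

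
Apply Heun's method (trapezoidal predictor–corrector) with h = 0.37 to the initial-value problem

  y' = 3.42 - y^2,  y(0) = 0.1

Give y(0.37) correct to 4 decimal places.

Heun: k1 = f(t_n, y_n); k2 = f(t_n + h, y_n + h·k1); y_{n+1} = y_n + (h/2)·(k1 + k2).
t=0.000000, y=0.100000:
  k1 = f(0.000000, 0.100000) = 3.410000
  k2 = f(0.370000, 1.361700) = 1.565773
  y ← 0.100000 + (0.37/2)·(3.410000 + 1.565773) = 1.020518
y(0.37) ≈ 1.0205

1.0205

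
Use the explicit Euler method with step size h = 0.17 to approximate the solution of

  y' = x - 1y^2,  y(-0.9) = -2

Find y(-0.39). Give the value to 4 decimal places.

-7.5915

Euler: y_{n+1} = y_n + h·f(x_n, y_n).
x=-0.900000, y=-2.000000: f=-4.900000 → y ← -2.000000 + 0.17·(-4.900000) = -2.833000
x=-0.730000, y=-2.833000: f=-8.755889 → y ← -2.833000 + 0.17·(-8.755889) = -4.321501
x=-0.560000, y=-4.321501: f=-19.235372 → y ← -4.321501 + 0.17·(-19.235372) = -7.591514
y(-0.39) ≈ -7.5915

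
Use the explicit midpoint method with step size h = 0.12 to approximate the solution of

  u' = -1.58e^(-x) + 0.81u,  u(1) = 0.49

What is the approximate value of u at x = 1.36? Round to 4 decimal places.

0.4499

Midpoint: k1 = f(x_n, u_n); k2 = f(x_n + h/2, u_n + (h/2)·k1); u_{n+1} = u_n + h·k2.
x=1.000000, u=0.490000:
  k1 = f(1.000000, 0.490000) = -0.184350
  k2 = f(1.060000, 0.478939) = -0.159460
  u ← 0.490000 + 0.12·(-0.159460) = 0.470865
x=1.120000, u=0.470865:
  k1 = f(1.120000, 0.470865) = -0.134122
  k2 = f(1.180000, 0.462818) = -0.110618
  u ← 0.470865 + 0.12·(-0.110618) = 0.457591
x=1.240000, u=0.457591:
  k1 = f(1.240000, 0.457591) = -0.086579
  k2 = f(1.300000, 0.452396) = -0.064160
  u ← 0.457591 + 0.12·(-0.064160) = 0.449892
u(1.36) ≈ 0.4499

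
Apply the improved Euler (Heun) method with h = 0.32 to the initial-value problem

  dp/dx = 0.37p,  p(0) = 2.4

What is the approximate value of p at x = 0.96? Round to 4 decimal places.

3.4209

Heun: k1 = f(x_n, p_n); k2 = f(x_n + h, p_n + h·k1); p_{n+1} = p_n + (h/2)·(k1 + k2).
x=0.000000, p=2.400000:
  k1 = f(0.000000, 2.400000) = 0.888000
  k2 = f(0.320000, 2.684160) = 0.993139
  p ← 2.400000 + (0.32/2)·(0.888000 + 0.993139) = 2.700982
x=0.320000, p=2.700982:
  k1 = f(0.320000, 2.700982) = 0.999363
  k2 = f(0.640000, 3.020779) = 1.117688
  p ← 2.700982 + (0.32/2)·(0.999363 + 1.117688) = 3.039711
x=0.640000, p=3.039711:
  k1 = f(0.640000, 3.039711) = 1.124693
  k2 = f(0.960000, 3.399612) = 1.257857
  p ← 3.039711 + (0.32/2)·(1.124693 + 1.257857) = 3.420918
p(0.96) ≈ 3.4209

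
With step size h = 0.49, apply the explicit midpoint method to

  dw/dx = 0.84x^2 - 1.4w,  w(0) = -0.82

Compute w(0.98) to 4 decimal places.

-0.0454

Midpoint: k1 = f(x_n, w_n); k2 = f(x_n + h/2, w_n + (h/2)·k1); w_{n+1} = w_n + h·k2.
x=0.000000, w=-0.820000:
  k1 = f(0.000000, -0.820000) = 1.148000
  k2 = f(0.245000, -0.538740) = 0.804657
  w ← -0.820000 + 0.49·0.804657 = -0.425718
x=0.490000, w=-0.425718:
  k1 = f(0.490000, -0.425718) = 0.797689
  k2 = f(0.735000, -0.230284) = 0.776187
  w ← -0.425718 + 0.49·0.776187 = -0.045387
w(0.98) ≈ -0.0454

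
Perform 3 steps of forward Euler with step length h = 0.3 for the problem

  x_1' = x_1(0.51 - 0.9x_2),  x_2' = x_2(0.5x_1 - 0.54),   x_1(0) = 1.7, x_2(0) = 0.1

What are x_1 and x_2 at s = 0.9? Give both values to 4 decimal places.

Euler on (x_1,x_2): x_1_{n+1} = x_1_n + h·x_1', x_2_{n+1} = x_2_n + h·x_2'.
0.000000: (1.700000, 0.100000); f=(0.714000, 0.031000) → (1.914200, 0.109300)
0.300000: (1.914200, 0.109300); f=(0.787942, 0.045589) → (2.150583, 0.122977)
0.600000: (2.150583, 0.122977); f=(0.858773, 0.065828) → (2.408214, 0.142725)
(x_1(0.9), x_2(0.9)) ≈ (2.4082, 0.1427)

2.4082, 0.1427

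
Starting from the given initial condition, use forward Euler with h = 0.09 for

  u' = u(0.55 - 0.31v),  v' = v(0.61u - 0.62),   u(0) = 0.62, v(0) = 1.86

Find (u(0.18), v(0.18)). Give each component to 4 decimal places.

0.6177, 1.7798

Euler on (u,v): u_{n+1} = u_n + h·u', v_{n+1} = v_n + h·v'.
0.000000: (0.620000, 1.860000); f=(-0.016492, -0.449748) → (0.618516, 1.819523)
0.090000: (0.618516, 1.819523); f=(-0.008691, -0.441608) → (0.617733, 1.779778)
(u(0.18), v(0.18)) ≈ (0.6177, 1.7798)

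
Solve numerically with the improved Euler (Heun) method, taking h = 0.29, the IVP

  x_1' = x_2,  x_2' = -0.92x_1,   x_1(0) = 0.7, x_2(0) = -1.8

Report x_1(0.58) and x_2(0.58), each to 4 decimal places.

-0.4109, -1.8832

Heun on (x_1,x_2): k1 = f(x_n, state_n); k2 = f(x_n + h, state_n + h·k1); state_{n+1} = state_n + (h/2)·(k1 + k2).
0.000000: (0.700000, -1.800000)
  k1 = (-1.800000, -0.644000)
  predictor → (0.178000, -1.986760)
  k2 = (-1.986760, -0.163760)
  → (0.150920, -1.917125)
0.290000: (0.150920, -1.917125)
  k1 = (-1.917125, -0.138846)
  predictor → (-0.405047, -1.957391)
  k2 = (-1.957391, 0.372643)
  → (-0.410885, -1.883225)
(x_1(0.58), x_2(0.58)) ≈ (-0.4109, -1.8832)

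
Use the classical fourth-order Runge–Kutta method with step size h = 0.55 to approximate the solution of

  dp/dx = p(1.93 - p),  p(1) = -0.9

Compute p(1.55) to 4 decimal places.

RK4: k1 = f(x_n, p_n); k2 = f(x_n + h/2, p_n + (h/2)·k1); k3 = f(x_n + h/2, p_n + (h/2)·k2); k4 = f(x_n + h, p_n + h·k3); p_{n+1} = p_n + (h/6)·(k1 + 2k2 + 2k3 + k4).
x=1.000000, p=-0.900000:
  k1 = f(1.000000, -0.900000) = -2.547000
  k2 = f(1.275000, -1.600425) = -5.650180
  k3 = f(1.275000, -2.453800) = -10.756966
  k4 = f(1.550000, -6.816331) = -59.617890
  p ← -0.900000 + (0.55/6)·(k1 + 2k2 + 2k3 + k4) = -9.606425
p(1.55) ≈ -9.6064

-9.6064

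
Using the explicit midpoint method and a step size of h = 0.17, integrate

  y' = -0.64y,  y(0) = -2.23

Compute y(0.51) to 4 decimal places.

-1.6101

Midpoint: k1 = f(x_n, y_n); k2 = f(x_n + h/2, y_n + (h/2)·k1); y_{n+1} = y_n + h·k2.
x=0.000000, y=-2.230000:
  k1 = f(0.000000, -2.230000) = 1.427200
  k2 = f(0.085000, -2.108688) = 1.349560
  y ← -2.230000 + 0.17·1.349560 = -2.000575
x=0.170000, y=-2.000575:
  k1 = f(0.170000, -2.000575) = 1.280368
  k2 = f(0.255000, -1.891743) = 1.210716
  y ← -2.000575 + 0.17·1.210716 = -1.794753
x=0.340000, y=-1.794753:
  k1 = f(0.340000, -1.794753) = 1.148642
  k2 = f(0.425000, -1.697118) = 1.086156
  y ← -1.794753 + 0.17·1.086156 = -1.610107
y(0.51) ≈ -1.6101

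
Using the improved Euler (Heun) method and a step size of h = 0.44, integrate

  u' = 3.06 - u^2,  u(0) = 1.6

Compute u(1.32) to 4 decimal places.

Heun: k1 = f(t_n, u_n); k2 = f(t_n + h, u_n + h·k1); u_{n+1} = u_n + (h/2)·(k1 + k2).
t=0.000000, u=1.600000:
  k1 = f(0.000000, 1.600000) = 0.500000
  k2 = f(0.440000, 1.820000) = -0.252400
  u ← 1.600000 + (0.44/2)·(0.500000 + (-0.252400)) = 1.654472
t=0.440000, u=1.654472:
  k1 = f(0.440000, 1.654472) = 0.322722
  k2 = f(0.880000, 1.796470) = -0.167304
  u ← 1.654472 + (0.44/2)·(0.322722 + (-0.167304)) = 1.688664
t=0.880000, u=1.688664:
  k1 = f(0.880000, 1.688664) = 0.208414
  k2 = f(1.320000, 1.780366) = -0.109703
  u ← 1.688664 + (0.44/2)·(0.208414 + (-0.109703)) = 1.710380
u(1.32) ≈ 1.7104

1.7104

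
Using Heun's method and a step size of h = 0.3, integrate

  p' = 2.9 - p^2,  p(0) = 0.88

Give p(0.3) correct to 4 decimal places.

1.2883

Heun: k1 = f(x_n, p_n); k2 = f(x_n + h, p_n + h·k1); p_{n+1} = p_n + (h/2)·(k1 + k2).
x=0.000000, p=0.880000:
  k1 = f(0.000000, 0.880000) = 2.125600
  k2 = f(0.300000, 1.517680) = 0.596647
  p ← 0.880000 + (0.3/2)·(2.125600 + 0.596647) = 1.288337
p(0.3) ≈ 1.2883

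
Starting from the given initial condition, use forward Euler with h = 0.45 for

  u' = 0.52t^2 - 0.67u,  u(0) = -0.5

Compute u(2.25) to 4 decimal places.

1.0815

Euler: u_{n+1} = u_n + h·f(t_n, u_n).
t=0.000000, u=-0.500000: f=0.335000 → u ← -0.500000 + 0.45·0.335000 = -0.349250
t=0.450000, u=-0.349250: f=0.339297 → u ← -0.349250 + 0.45·0.339297 = -0.196566
t=0.900000, u=-0.196566: f=0.552899 → u ← -0.196566 + 0.45·0.552899 = 0.052239
t=1.350000, u=0.052239: f=0.912700 → u ← 0.052239 + 0.45·0.912700 = 0.462954
t=1.800000, u=0.462954: f=1.374621 → u ← 0.462954 + 0.45·1.374621 = 1.081533
u(2.25) ≈ 1.0815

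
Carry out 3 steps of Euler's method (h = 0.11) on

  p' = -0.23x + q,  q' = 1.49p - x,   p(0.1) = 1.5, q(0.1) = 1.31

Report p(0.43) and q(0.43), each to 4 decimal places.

Euler on (p,q): p_{n+1} = p_n + h·p', q_{n+1} = q_n + h·q'.
0.100000: (1.500000, 1.310000); f=(1.287000, 2.135000) → (1.641570, 1.544850)
0.210000: (1.641570, 1.544850); f=(1.496550, 2.235939) → (1.806191, 1.790803)
0.320000: (1.806191, 1.790803); f=(1.717203, 2.371224) → (1.995083, 2.051638)
(p(0.43), q(0.43)) ≈ (1.9951, 2.0516)

1.9951, 2.0516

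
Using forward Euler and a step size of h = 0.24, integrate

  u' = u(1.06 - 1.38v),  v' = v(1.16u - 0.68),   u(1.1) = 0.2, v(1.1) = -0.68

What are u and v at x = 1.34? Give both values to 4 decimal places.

Euler on (u,v): u_{n+1} = u_n + h·u', v_{n+1} = v_n + h·v'.
1.100000: (0.200000, -0.680000); f=(0.399680, 0.304640) → (0.295923, -0.606886)
(u(1.34), v(1.34)) ≈ (0.2959, -0.6069)

0.2959, -0.6069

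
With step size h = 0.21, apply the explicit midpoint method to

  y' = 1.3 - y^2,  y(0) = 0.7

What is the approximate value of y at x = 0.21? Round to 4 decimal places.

Midpoint: k1 = f(x_n, y_n); k2 = f(x_n + h/2, y_n + (h/2)·k1); y_{n+1} = y_n + h·k2.
x=0.000000, y=0.700000:
  k1 = f(0.000000, 0.700000) = 0.810000
  k2 = f(0.105000, 0.785050) = 0.683696
  y ← 0.700000 + 0.21·0.683696 = 0.843576
y(0.21) ≈ 0.8436

0.8436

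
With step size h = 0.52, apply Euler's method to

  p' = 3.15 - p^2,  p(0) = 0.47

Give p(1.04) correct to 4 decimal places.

1.5654

Euler: p_{n+1} = p_n + h·f(x_n, p_n).
x=0.000000, p=0.470000: f=2.929100 → p ← 0.470000 + 0.52·2.929100 = 1.993132
x=0.520000, p=1.993132: f=-0.822575 → p ← 1.993132 + 0.52·(-0.822575) = 1.565393
p(1.04) ≈ 1.5654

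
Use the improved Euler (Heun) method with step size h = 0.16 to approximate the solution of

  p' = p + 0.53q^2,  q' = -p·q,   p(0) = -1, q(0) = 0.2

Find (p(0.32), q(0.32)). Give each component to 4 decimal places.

-1.3643, 0.2901

Heun on (p,q): k1 = f(t_n, state_n); k2 = f(t_n + h, state_n + h·k1); state_{n+1} = state_n + (h/2)·(k1 + k2).
0.000000: (-1.000000, 0.200000)
  k1 = (-0.978800, 0.200000)
  predictor → (-1.156608, 0.232000)
  k2 = (-1.128081, 0.268333)
  → (-1.168551, 0.237467)
0.160000: (-1.168551, 0.237467)
  k1 = (-1.138664, 0.277492)
  predictor → (-1.350737, 0.281865)
  k2 = (-1.308629, 0.380726)
  → (-1.364334, 0.290124)
(p(0.32), q(0.32)) ≈ (-1.3643, 0.2901)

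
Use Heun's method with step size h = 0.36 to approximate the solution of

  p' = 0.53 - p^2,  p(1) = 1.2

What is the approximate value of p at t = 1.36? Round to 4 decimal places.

0.9946

Heun: k1 = f(t_n, p_n); k2 = f(t_n + h, p_n + h·k1); p_{n+1} = p_n + (h/2)·(k1 + k2).
t=1.000000, p=1.200000:
  k1 = f(1.000000, 1.200000) = -0.910000
  k2 = f(1.360000, 0.872400) = -0.231082
  p ← 1.200000 + (0.36/2)·(-0.910000 + (-0.231082)) = 0.994605
p(1.36) ≈ 0.9946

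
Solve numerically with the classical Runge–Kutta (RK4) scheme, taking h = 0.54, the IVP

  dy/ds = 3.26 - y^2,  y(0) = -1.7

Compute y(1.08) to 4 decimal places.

0.2932

RK4: k1 = f(s_n, y_n); k2 = f(s_n + h/2, y_n + (h/2)·k1); k3 = f(s_n + h/2, y_n + (h/2)·k2); k4 = f(s_n + h, y_n + h·k3); y_{n+1} = y_n + (h/6)·(k1 + 2k2 + 2k3 + k4).
s=0.000000, y=-1.700000:
  k1 = f(0.000000, -1.700000) = 0.370000
  k2 = f(0.270000, -1.600100) = 0.699680
  k3 = f(0.270000, -1.511086) = 0.976618
  k4 = f(0.540000, -1.172626) = 1.884947
  y ← -1.700000 + (0.54/6)·(k1 + 2k2 + 2k3 + k4) = -1.195321
s=0.540000, y=-1.195321:
  k1 = f(0.540000, -1.195321) = 1.831207
  k2 = f(0.810000, -0.700895) = 2.768746
  k3 = f(0.810000, -0.447760) = 3.059511
  k4 = f(1.080000, 0.456815) = 3.051320
  y ← -1.195321 + (0.54/6)·(k1 + 2k2 + 2k3 + k4) = 0.293193
y(1.08) ≈ 0.2932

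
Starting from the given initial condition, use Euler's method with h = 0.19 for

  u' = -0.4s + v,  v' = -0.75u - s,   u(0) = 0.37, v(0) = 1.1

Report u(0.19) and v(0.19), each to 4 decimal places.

0.5790, 1.0473

Euler on (u,v): u_{n+1} = u_n + h·u', v_{n+1} = v_n + h·v'.
0.000000: (0.370000, 1.100000); f=(1.100000, -0.277500) → (0.579000, 1.047275)
(u(0.19), v(0.19)) ≈ (0.5790, 1.0473)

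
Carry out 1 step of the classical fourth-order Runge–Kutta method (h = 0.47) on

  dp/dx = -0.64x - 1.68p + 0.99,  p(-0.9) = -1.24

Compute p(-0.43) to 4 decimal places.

-0.1147

RK4: k1 = f(x_n, p_n); k2 = f(x_n + h/2, p_n + (h/2)·k1); k3 = f(x_n + h/2, p_n + (h/2)·k2); k4 = f(x_n + h, p_n + h·k3); p_{n+1} = p_n + (h/6)·(k1 + 2k2 + 2k3 + k4).
x=-0.900000, p=-1.240000:
  k1 = f(-0.900000, -1.240000) = 3.649200
  k2 = f(-0.665000, -0.382438) = 2.058096
  k3 = f(-0.665000, -0.756347) = 2.686264
  k4 = f(-0.430000, 0.022544) = 1.227326
  p ← -1.240000 + (0.47/6)·(k1 + 2k2 + 2k3 + k4) = -0.114722
p(-0.43) ≈ -0.1147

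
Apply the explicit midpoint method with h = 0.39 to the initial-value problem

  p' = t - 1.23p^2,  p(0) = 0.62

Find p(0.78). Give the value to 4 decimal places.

0.6387

Midpoint: k1 = f(t_n, p_n); k2 = f(t_n + h/2, p_n + (h/2)·k1); p_{n+1} = p_n + h·k2.
t=0.000000, p=0.620000:
  k1 = f(0.000000, 0.620000) = -0.472812
  k2 = f(0.195000, 0.527802) = -0.147647
  p ← 0.620000 + 0.39·(-0.147647) = 0.562418
t=0.390000, p=0.562418:
  k1 = f(0.390000, 0.562418) = 0.000934
  k2 = f(0.585000, 0.562600) = 0.195682
  p ← 0.562418 + 0.39·0.195682 = 0.638734
p(0.78) ≈ 0.6387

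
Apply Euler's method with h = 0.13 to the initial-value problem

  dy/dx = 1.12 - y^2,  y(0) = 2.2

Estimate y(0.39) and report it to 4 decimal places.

1.3402

Euler: y_{n+1} = y_n + h·f(x_n, y_n).
x=0.000000, y=2.200000: f=-3.720000 → y ← 2.200000 + 0.13·(-3.720000) = 1.716400
x=0.130000, y=1.716400: f=-1.826029 → y ← 1.716400 + 0.13·(-1.826029) = 1.479016
x=0.260000, y=1.479016: f=-1.067489 → y ← 1.479016 + 0.13·(-1.067489) = 1.340243
y(0.39) ≈ 1.3402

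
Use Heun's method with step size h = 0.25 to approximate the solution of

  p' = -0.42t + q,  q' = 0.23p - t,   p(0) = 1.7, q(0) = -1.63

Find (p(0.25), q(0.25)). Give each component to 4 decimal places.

1.2916, -1.5752

Heun on (p,q): k1 = f(t_n, state_n); k2 = f(t_n + h, state_n + h·k1); state_{n+1} = state_n + (h/2)·(k1 + k2).
0.000000: (1.700000, -1.630000)
  k1 = (-1.630000, 0.391000)
  predictor → (1.292500, -1.532250)
  k2 = (-1.637250, 0.047275)
  → (1.291594, -1.575216)
(p(0.25), q(0.25)) ≈ (1.2916, -1.5752)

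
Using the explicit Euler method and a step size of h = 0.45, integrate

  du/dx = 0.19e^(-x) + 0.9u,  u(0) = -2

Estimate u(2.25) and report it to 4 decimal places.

-10.3517

Euler: u_{n+1} = u_n + h·f(x_n, u_n).
x=0.000000, u=-2.000000: f=-1.610000 → u ← -2.000000 + 0.45·(-1.610000) = -2.724500
x=0.450000, u=-2.724500: f=-2.330901 → u ← -2.724500 + 0.45·(-2.330901) = -3.773405
x=0.900000, u=-3.773405: f=-3.318817 → u ← -3.773405 + 0.45·(-3.318817) = -5.266873
x=1.350000, u=-5.266873: f=-4.690930 → u ← -5.266873 + 0.45·(-4.690930) = -7.377791
x=1.800000, u=-7.377791: f=-6.608605 → u ← -7.377791 + 0.45·(-6.608605) = -10.351664
u(2.25) ≈ -10.3517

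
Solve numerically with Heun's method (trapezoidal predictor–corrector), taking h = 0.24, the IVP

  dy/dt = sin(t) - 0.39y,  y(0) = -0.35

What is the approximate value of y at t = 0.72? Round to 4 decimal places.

-0.0374

Heun: k1 = f(t_n, y_n); k2 = f(t_n + h, y_n + h·k1); y_{n+1} = y_n + (h/2)·(k1 + k2).
t=0.000000, y=-0.350000:
  k1 = f(0.000000, -0.350000) = 0.136500
  k2 = f(0.240000, -0.317240) = 0.361426
  y ← -0.350000 + (0.24/2)·(0.136500 + 0.361426) = -0.290249
t=0.240000, y=-0.290249:
  k1 = f(0.240000, -0.290249) = 0.350900
  k2 = f(0.480000, -0.206033) = 0.542132
  y ← -0.290249 + (0.24/2)·(0.350900 + 0.542132) = -0.183085
t=0.480000, y=-0.183085:
  k1 = f(0.480000, -0.183085) = 0.533182
  k2 = f(0.720000, -0.055121) = 0.680882
  y ← -0.183085 + (0.24/2)·(0.533182 + 0.680882) = -0.037397
y(0.72) ≈ -0.0374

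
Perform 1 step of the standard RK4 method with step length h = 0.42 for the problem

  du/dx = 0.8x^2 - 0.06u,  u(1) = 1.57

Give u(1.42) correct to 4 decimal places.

2.0223

RK4: k1 = f(x_n, u_n); k2 = f(x_n + h/2, u_n + (h/2)·k1); k3 = f(x_n + h/2, u_n + (h/2)·k2); k4 = f(x_n + h, u_n + h·k3); u_{n+1} = u_n + (h/6)·(k1 + 2k2 + 2k3 + k4).
x=1.000000, u=1.570000:
  k1 = f(1.000000, 1.570000) = 0.705800
  k2 = f(1.210000, 1.718218) = 1.068187
  k3 = f(1.210000, 1.794319) = 1.063621
  k4 = f(1.420000, 2.016721) = 1.492117
  u ← 1.570000 + (0.42/6)·(k1 + 2k2 + 2k3 + k4) = 2.022307
u(1.42) ≈ 2.0223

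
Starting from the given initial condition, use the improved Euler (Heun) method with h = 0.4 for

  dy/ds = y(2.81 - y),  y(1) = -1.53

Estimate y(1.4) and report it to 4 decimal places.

-8.7153

Heun: k1 = f(s_n, y_n); k2 = f(s_n + h, y_n + h·k1); y_{n+1} = y_n + (h/2)·(k1 + k2).
s=1.000000, y=-1.530000:
  k1 = f(1.000000, -1.530000) = -6.640200
  k2 = f(1.400000, -4.186080) = -29.286151
  y ← -1.530000 + (0.4/2)·(-6.640200 + (-29.286151)) = -8.715270
y(1.4) ≈ -8.7153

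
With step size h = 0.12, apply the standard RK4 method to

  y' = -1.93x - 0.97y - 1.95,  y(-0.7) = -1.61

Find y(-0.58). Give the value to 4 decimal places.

RK4: k1 = f(x_n, y_n); k2 = f(x_n + h/2, y_n + (h/2)·k1); k3 = f(x_n + h/2, y_n + (h/2)·k2); k4 = f(x_n + h, y_n + h·k3); y_{n+1} = y_n + (h/6)·(k1 + 2k2 + 2k3 + k4).
x=-0.700000, y=-1.610000:
  k1 = f(-0.700000, -1.610000) = 0.962700
  k2 = f(-0.640000, -1.552238) = 0.790871
  k3 = f(-0.640000, -1.562548) = 0.800871
  k4 = f(-0.580000, -1.513895) = 0.637879
  y ← -1.610000 + (0.12/6)·(k1 + 2k2 + 2k3 + k4) = -1.514319
y(-0.58) ≈ -1.5143

-1.5143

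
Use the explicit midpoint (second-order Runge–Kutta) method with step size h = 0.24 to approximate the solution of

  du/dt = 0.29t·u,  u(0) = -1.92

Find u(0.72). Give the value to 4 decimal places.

-2.0692

Midpoint: k1 = f(t_n, u_n); k2 = f(t_n + h/2, u_n + (h/2)·k1); u_{n+1} = u_n + h·k2.
t=0.000000, u=-1.920000:
  k1 = f(0.000000, -1.920000) = 0.000000
  k2 = f(0.120000, -1.920000) = -0.066816
  u ← -1.920000 + 0.24·(-0.066816) = -1.936036
t=0.240000, u=-1.936036:
  k1 = f(0.240000, -1.936036) = -0.134748
  k2 = f(0.360000, -1.952206) = -0.203810
  u ← -1.936036 + 0.24·(-0.203810) = -1.984950
t=0.480000, u=-1.984950:
  k1 = f(0.480000, -1.984950) = -0.276305
  k2 = f(0.600000, -2.018107) = -0.351151
  u ← -1.984950 + 0.24·(-0.351151) = -2.069226
u(0.72) ≈ -2.0692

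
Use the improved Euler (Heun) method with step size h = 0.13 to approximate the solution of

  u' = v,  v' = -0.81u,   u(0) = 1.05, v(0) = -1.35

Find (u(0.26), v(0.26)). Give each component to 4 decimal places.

0.6727, -1.5327

Heun on (u,v): k1 = f(x_n, state_n); k2 = f(x_n + h, state_n + h·k1); state_{n+1} = state_n + (h/2)·(k1 + k2).
0.000000: (1.050000, -1.350000)
  k1 = (-1.350000, -0.850500)
  predictor → (0.874500, -1.460565)
  k2 = (-1.460565, -0.708345)
  → (0.867313, -1.451325)
0.130000: (0.867313, -1.451325)
  k1 = (-1.451325, -0.702524)
  predictor → (0.678641, -1.542653)
  k2 = (-1.542653, -0.549699)
  → (0.672705, -1.532719)
(u(0.26), v(0.26)) ≈ (0.6727, -1.5327)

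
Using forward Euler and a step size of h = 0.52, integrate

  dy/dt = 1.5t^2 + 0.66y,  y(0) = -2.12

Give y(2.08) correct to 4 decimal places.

-3.4889

Euler: y_{n+1} = y_n + h·f(t_n, y_n).
t=0.000000, y=-2.120000: f=-1.399200 → y ← -2.120000 + 0.52·(-1.399200) = -2.847584
t=0.520000, y=-2.847584: f=-1.473805 → y ← -2.847584 + 0.52·(-1.473805) = -3.613963
t=1.040000, y=-3.613963: f=-0.762815 → y ← -3.613963 + 0.52·(-0.762815) = -4.010627
t=1.560000, y=-4.010627: f=1.003386 → y ← -4.010627 + 0.52·1.003386 = -3.488866
y(2.08) ≈ -3.4889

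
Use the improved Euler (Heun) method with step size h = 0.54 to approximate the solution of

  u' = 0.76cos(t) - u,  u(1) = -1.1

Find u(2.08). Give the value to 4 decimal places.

-0.4661

Heun: k1 = f(t_n, u_n); k2 = f(t_n + h, u_n + h·k1); u_{n+1} = u_n + (h/2)·(k1 + k2).
t=1.000000, u=-1.100000:
  k1 = f(1.000000, -1.100000) = 1.510630
  k2 = f(1.540000, -0.284260) = 0.307661
  u ← -1.100000 + (0.54/2)·(1.510630 + 0.307661) = -0.609061
t=1.540000, u=-0.609061:
  k1 = f(1.540000, -0.609061) = 0.632463
  k2 = f(2.080000, -0.267531) = -0.102955
  u ← -0.609061 + (0.54/2)·(0.632463 + (-0.102955)) = -0.466094
u(2.08) ≈ -0.4661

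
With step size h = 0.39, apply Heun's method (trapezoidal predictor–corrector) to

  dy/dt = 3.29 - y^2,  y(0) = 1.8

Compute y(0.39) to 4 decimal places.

Heun: k1 = f(t_n, y_n); k2 = f(t_n + h, y_n + h·k1); y_{n+1} = y_n + (h/2)·(k1 + k2).
t=0.000000, y=1.800000:
  k1 = f(0.000000, 1.800000) = 0.050000
  k2 = f(0.390000, 1.819500) = -0.020580
  y ← 1.800000 + (0.39/2)·(0.050000 + (-0.020580)) = 1.805737
y(0.39) ≈ 1.8057

1.8057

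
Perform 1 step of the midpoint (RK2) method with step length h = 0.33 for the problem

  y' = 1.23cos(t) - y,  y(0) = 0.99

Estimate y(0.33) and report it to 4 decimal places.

Midpoint: k1 = f(t_n, y_n); k2 = f(t_n + h/2, y_n + (h/2)·k1); y_{n+1} = y_n + h·k2.
t=0.000000, y=0.990000:
  k1 = f(0.000000, 0.990000) = 0.240000
  k2 = f(0.165000, 1.029600) = 0.183695
  y ← 0.990000 + 0.33·0.183695 = 1.050619
y(0.33) ≈ 1.0506

1.0506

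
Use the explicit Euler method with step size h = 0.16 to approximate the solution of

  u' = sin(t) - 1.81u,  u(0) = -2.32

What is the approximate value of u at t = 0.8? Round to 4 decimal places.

Euler: u_{n+1} = u_n + h·f(t_n, u_n).
t=0.000000, u=-2.320000: f=4.199200 → u ← -2.320000 + 0.16·4.199200 = -1.648128
t=0.160000, u=-1.648128: f=3.142430 → u ← -1.648128 + 0.16·3.142430 = -1.145339
t=0.320000, u=-1.145339: f=2.387631 → u ← -1.145339 + 0.16·2.387631 = -0.763318
t=0.480000, u=-0.763318: f=1.843385 → u ← -0.763318 + 0.16·1.843385 = -0.468377
t=0.640000, u=-0.468377: f=1.444957 → u ← -0.468377 + 0.16·1.444957 = -0.237184
u(0.8) ≈ -0.2372

-0.2372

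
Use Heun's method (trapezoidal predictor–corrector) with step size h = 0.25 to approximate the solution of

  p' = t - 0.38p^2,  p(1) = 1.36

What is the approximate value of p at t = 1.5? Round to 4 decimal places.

Heun: k1 = f(t_n, p_n); k2 = f(t_n + h, p_n + h·k1); p_{n+1} = p_n + (h/2)·(k1 + k2).
t=1.000000, p=1.360000:
  k1 = f(1.000000, 1.360000) = 0.297152
  k2 = f(1.250000, 1.434288) = 0.468271
  p ← 1.360000 + (0.25/2)·(0.297152 + 0.468271) = 1.455678
t=1.250000, p=1.455678:
  k1 = f(1.250000, 1.455678) = 0.444781
  k2 = f(1.500000, 1.566873) = 0.567065
  p ← 1.455678 + (0.25/2)·(0.444781 + 0.567065) = 1.582159
p(1.5) ≈ 1.5822

1.5822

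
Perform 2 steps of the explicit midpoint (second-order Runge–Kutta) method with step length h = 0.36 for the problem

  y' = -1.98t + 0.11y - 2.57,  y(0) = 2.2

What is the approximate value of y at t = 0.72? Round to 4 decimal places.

Midpoint: k1 = f(t_n, y_n); k2 = f(t_n + h/2, y_n + (h/2)·k1); y_{n+1} = y_n + h·k2.
t=0.000000, y=2.200000:
  k1 = f(0.000000, 2.200000) = -2.328000
  k2 = f(0.180000, 1.780960) = -2.730494
  y ← 2.200000 + 0.36·(-2.730494) = 1.217022
t=0.360000, y=1.217022:
  k1 = f(0.360000, 1.217022) = -3.148928
  k2 = f(0.540000, 0.650215) = -3.567676
  y ← 1.217022 + 0.36·(-3.567676) = -0.067341
y(0.72) ≈ -0.0673

-0.0673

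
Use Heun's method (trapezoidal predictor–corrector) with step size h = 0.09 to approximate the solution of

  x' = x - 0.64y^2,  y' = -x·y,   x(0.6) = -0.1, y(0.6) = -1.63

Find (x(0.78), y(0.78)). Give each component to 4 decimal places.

-0.4653, -1.7115

Heun on (x,y): k1 = f(s_n, state_n); k2 = f(s_n + h, state_n + h·k1); state_{n+1} = state_n + (h/2)·(k1 + k2).
0.600000: (-0.100000, -1.630000)
  k1 = (-1.800416, -0.163000)
  predictor → (-0.262037, -1.644670)
  k2 = (-1.993199, -0.430965)
  → (-0.270713, -1.656728)
0.690000: (-0.270713, -1.656728)
  k1 = (-2.027352, -0.448497)
  predictor → (-0.453174, -1.697093)
  k2 = (-2.296455, -0.769079)
  → (-0.465284, -1.711519)
(x(0.78), y(0.78)) ≈ (-0.4653, -1.7115)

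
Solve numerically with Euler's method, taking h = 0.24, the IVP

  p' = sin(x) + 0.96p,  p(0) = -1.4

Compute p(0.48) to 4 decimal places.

-2.0624

Euler: p_{n+1} = p_n + h·f(x_n, p_n).
x=0.000000, p=-1.400000: f=-1.344000 → p ← -1.400000 + 0.24·(-1.344000) = -1.722560
x=0.240000, p=-1.722560: f=-1.415955 → p ← -1.722560 + 0.24·(-1.415955) = -2.062389
p(0.48) ≈ -2.0624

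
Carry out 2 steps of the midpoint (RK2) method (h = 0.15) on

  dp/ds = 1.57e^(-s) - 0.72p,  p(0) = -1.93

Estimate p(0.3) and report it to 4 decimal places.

Midpoint: k1 = f(s_n, p_n); k2 = f(s_n + h/2, p_n + (h/2)·k1); p_{n+1} = p_n + h·k2.
s=0.000000, p=-1.930000:
  k1 = f(0.000000, -1.930000) = 2.959600
  k2 = f(0.075000, -1.708030) = 2.686339
  p ← -1.930000 + 0.15·2.686339 = -1.527049
s=0.150000, p=-1.527049:
  k1 = f(0.150000, -1.527049) = 2.450787
  k2 = f(0.225000, -1.343240) = 2.220803
  p ← -1.527049 + 0.15·2.220803 = -1.193929
p(0.3) ≈ -1.1939

-1.1939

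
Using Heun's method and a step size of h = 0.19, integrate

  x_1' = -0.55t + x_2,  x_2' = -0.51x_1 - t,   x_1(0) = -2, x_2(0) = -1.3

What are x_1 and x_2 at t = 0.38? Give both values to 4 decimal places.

-2.4625, -0.9383

Heun on (x_1,x_2): k1 = f(t_n, state_n); k2 = f(t_n + h, state_n + h·k1); state_{n+1} = state_n + (h/2)·(k1 + k2).
0.000000: (-2.000000, -1.300000)
  k1 = (-1.300000, 1.020000)
  predictor → (-2.247000, -1.106200)
  k2 = (-1.210700, 0.955970)
  → (-2.238516, -1.112283)
0.190000: (-2.238516, -1.112283)
  k1 = (-1.216783, 0.951643)
  predictor → (-2.469705, -0.931471)
  k2 = (-1.140471, 0.879550)
  → (-2.462456, -0.938320)
(x_1(0.38), x_2(0.38)) ≈ (-2.4625, -0.9383)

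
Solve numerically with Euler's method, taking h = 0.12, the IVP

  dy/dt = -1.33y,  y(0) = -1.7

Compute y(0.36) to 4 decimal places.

Euler: y_{n+1} = y_n + h·f(t_n, y_n).
t=0.000000, y=-1.700000: f=2.261000 → y ← -1.700000 + 0.12·2.261000 = -1.428680
t=0.120000, y=-1.428680: f=1.900144 → y ← -1.428680 + 0.12·1.900144 = -1.200663
t=0.240000, y=-1.200663: f=1.596881 → y ← -1.200663 + 0.12·1.596881 = -1.009037
y(0.36) ≈ -1.0090

-1.0090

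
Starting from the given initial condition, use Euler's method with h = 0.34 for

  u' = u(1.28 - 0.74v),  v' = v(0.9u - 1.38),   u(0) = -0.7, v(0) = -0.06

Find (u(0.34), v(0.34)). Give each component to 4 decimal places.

Euler on (u,v): u_{n+1} = u_n + h·u', v_{n+1} = v_n + h·v'.
0.000000: (-0.700000, -0.060000); f=(-0.927080, 0.120600) → (-1.015207, -0.018996)
(u(0.34), v(0.34)) ≈ (-1.0152, -0.0190)

-1.0152, -0.0190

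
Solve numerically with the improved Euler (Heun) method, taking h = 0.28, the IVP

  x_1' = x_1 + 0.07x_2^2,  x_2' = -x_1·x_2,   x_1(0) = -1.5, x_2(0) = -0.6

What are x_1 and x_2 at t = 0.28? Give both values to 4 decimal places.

-1.9672, -0.9542

Heun on (x_1,x_2): k1 = f(t_n, state_n); k2 = f(t_n + h, state_n + h·k1); state_{n+1} = state_n + (h/2)·(k1 + k2).
0.000000: (-1.500000, -0.600000)
  k1 = (-1.474800, -0.900000)
  predictor → (-1.912944, -0.852000)
  k2 = (-1.862131, -1.629828)
  → (-1.967170, -0.954176)
(x_1(0.28), x_2(0.28)) ≈ (-1.9672, -0.9542)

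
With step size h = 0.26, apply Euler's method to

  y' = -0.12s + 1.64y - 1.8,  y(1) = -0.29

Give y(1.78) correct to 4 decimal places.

Euler: y_{n+1} = y_n + h·f(s_n, y_n).
s=1.000000, y=-0.290000: f=-2.395600 → y ← -0.290000 + 0.26·(-2.395600) = -0.912856
s=1.260000, y=-0.912856: f=-3.448284 → y ← -0.912856 + 0.26·(-3.448284) = -1.809410
s=1.520000, y=-1.809410: f=-4.949832 → y ← -1.809410 + 0.26·(-4.949832) = -3.096366
y(1.78) ≈ -3.0964

-3.0964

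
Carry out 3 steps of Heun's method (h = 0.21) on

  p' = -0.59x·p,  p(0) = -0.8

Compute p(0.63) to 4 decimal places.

-0.7115

Heun: k1 = f(x_n, p_n); k2 = f(x_n + h, p_n + h·k1); p_{n+1} = p_n + (h/2)·(k1 + k2).
x=0.000000, p=-0.800000:
  k1 = f(0.000000, -0.800000) = 0.000000
  k2 = f(0.210000, -0.800000) = 0.099120
  p ← -0.800000 + (0.21/2)·(0.000000 + 0.099120) = -0.789592
x=0.210000, p=-0.789592:
  k1 = f(0.210000, -0.789592) = 0.097830
  k2 = f(0.420000, -0.769048) = 0.190570
  p ← -0.789592 + (0.21/2)·(0.097830 + 0.190570) = -0.759310
x=0.420000, p=-0.759310:
  k1 = f(0.420000, -0.759310) = 0.188157
  k2 = f(0.630000, -0.719797) = 0.267549
  p ← -0.759310 + (0.21/2)·(0.188157 + 0.267549) = -0.711461
p(0.63) ≈ -0.7115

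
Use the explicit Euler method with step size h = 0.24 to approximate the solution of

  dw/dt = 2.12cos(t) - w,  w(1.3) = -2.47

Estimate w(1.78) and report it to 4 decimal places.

-1.3076

Euler: w_{n+1} = w_n + h·f(t_n, w_n).
t=1.300000, w=-2.470000: f=3.037098 → w ← -2.470000 + 0.24·3.037098 = -1.741097
t=1.540000, w=-1.741097: f=1.806374 → w ← -1.741097 + 0.24·1.806374 = -1.307567
w(1.78) ≈ -1.3076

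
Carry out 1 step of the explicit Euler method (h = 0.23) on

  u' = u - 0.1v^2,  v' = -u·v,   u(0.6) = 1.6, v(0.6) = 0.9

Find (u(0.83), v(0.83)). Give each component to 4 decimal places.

1.9494, 0.5688

Euler on (u,v): u_{n+1} = u_n + h·u', v_{n+1} = v_n + h·v'.
0.600000: (1.600000, 0.900000); f=(1.519000, -1.440000) → (1.949370, 0.568800)
(u(0.83), v(0.83)) ≈ (1.9494, 0.5688)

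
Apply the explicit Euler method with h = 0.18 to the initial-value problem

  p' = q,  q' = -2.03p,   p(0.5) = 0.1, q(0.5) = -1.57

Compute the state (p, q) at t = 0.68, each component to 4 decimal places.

Euler on (p,q): p_{n+1} = p_n + h·p', q_{n+1} = q_n + h·q'.
0.500000: (0.100000, -1.570000); f=(-1.570000, -0.203000) → (-0.182600, -1.606540)
(p(0.68), q(0.68)) ≈ (-0.1826, -1.6065)

-0.1826, -1.6065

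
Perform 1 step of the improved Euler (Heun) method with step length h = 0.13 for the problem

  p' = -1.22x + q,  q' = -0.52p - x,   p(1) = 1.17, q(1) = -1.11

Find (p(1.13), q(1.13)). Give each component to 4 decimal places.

Heun on (p,q): k1 = f(x_n, state_n); k2 = f(x_n + h, state_n + h·k1); state_{n+1} = state_n + (h/2)·(k1 + k2).
1.000000: (1.170000, -1.110000)
  k1 = (-2.330000, -1.608400)
  predictor → (0.867100, -1.319092)
  k2 = (-2.697692, -1.580892)
  → (0.843200, -1.317304)
(p(1.13), q(1.13)) ≈ (0.8432, -1.3173)

0.8432, -1.3173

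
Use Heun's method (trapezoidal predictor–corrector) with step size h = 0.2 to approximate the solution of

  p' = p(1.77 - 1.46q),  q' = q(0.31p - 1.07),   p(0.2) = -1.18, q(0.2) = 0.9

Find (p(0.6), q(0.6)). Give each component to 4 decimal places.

Heun on (p,q): k1 = f(s_n, state_n); k2 = f(s_n + h, state_n + h·k1); state_{n+1} = state_n + (h/2)·(k1 + k2).
0.200000: (-1.180000, 0.900000)
  k1 = (-0.538080, -1.292220)
  predictor → (-1.287616, 0.641556)
  k2 = (-1.073007, -0.942549)
  → (-1.341109, 0.676523)
0.400000: (-1.341109, 0.676523)
  k1 = (-1.049118, -1.005140)
  predictor → (-1.550932, 0.475495)
  k2 = (-1.668457, -0.737393)
  → (-1.612866, 0.502270)
(p(0.6), q(0.6)) ≈ (-1.6129, 0.5023)

-1.6129, 0.5023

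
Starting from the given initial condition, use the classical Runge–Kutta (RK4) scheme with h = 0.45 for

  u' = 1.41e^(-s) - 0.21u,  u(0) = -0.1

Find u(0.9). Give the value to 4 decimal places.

RK4: k1 = f(s_n, u_n); k2 = f(s_n + h/2, u_n + (h/2)·k1); k3 = f(s_n + h/2, u_n + (h/2)·k2); k4 = f(s_n + h, u_n + h·k3); u_{n+1} = u_n + (h/6)·(k1 + 2k2 + 2k3 + k4).
s=0.000000, u=-0.100000:
  k1 = f(0.000000, -0.100000) = 1.431000
  k2 = f(0.225000, 0.221975) = 1.079293
  k3 = f(0.225000, 0.142841) = 1.095911
  k4 = f(0.450000, 0.393160) = 0.816492
  u ← -0.100000 + (0.45/6)·(k1 + 2k2 + 2k3 + k4) = 0.394843
s=0.450000, u=0.394843:
  k1 = f(0.450000, 0.394843) = 0.816139
  k2 = f(0.675000, 0.578474) = 0.596431
  k3 = f(0.675000, 0.529040) = 0.606812
  k4 = f(0.900000, 0.667908) = 0.433003
  u ← 0.394843 + (0.45/6)·(k1 + 2k2 + 2k3 + k4) = 0.669015
u(0.9) ≈ 0.6690

0.6690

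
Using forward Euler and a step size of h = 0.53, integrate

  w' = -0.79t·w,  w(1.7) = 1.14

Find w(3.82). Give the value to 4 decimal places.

Euler: w_{n+1} = w_n + h·f(t_n, w_n).
t=1.700000, w=1.140000: f=-1.531020 → w ← 1.140000 + 0.53·(-1.531020) = 0.328559
t=2.230000, w=0.328559: f=-0.578823 → w ← 0.328559 + 0.53·(-0.578823) = 0.021783
t=2.760000, w=0.021783: f=-0.047496 → w ← 0.021783 + 0.53·(-0.047496) = -0.003390
t=3.290000, w=-0.003390: f=0.008810 → w ← -0.003390 + 0.53·0.008810 = 0.001280
w(3.82) ≈ 0.0013

0.0013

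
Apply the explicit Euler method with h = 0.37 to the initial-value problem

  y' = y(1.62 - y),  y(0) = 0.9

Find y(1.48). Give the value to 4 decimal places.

1.5568

Euler: y_{n+1} = y_n + h·f(s_n, y_n).
s=0.000000, y=0.900000: f=0.648000 → y ← 0.900000 + 0.37·0.648000 = 1.139760
s=0.370000, y=1.139760: f=0.547358 → y ← 1.139760 + 0.37·0.547358 = 1.342283
s=0.740000, y=1.342283: f=0.372775 → y ← 1.342283 + 0.37·0.372775 = 1.480209
s=1.110000, y=1.480209: f=0.206919 → y ← 1.480209 + 0.37·0.206919 = 1.556770
y(1.48) ≈ 1.5568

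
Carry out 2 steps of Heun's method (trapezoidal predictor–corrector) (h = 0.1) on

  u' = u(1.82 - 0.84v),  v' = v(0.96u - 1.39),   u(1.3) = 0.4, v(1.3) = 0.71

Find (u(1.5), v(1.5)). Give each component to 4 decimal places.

Heun on (u,v): k1 = f(t_n, state_n); k2 = f(t_n + h, state_n + h·k1); state_{n+1} = state_n + (h/2)·(k1 + k2).
1.300000: (0.400000, 0.710000)
  k1 = (0.489440, -0.714260)
  predictor → (0.448944, 0.638574)
  k2 = (0.576264, -0.612401)
  → (0.453285, 0.643667)
1.400000: (0.453285, 0.643667)
  k1 = (0.579897, -0.614603)
  predictor → (0.511275, 0.582207)
  k2 = (0.680479, -0.523506)
  → (0.516304, 0.586761)
(u(1.5), v(1.5)) ≈ (0.5163, 0.5868)

0.5163, 0.5868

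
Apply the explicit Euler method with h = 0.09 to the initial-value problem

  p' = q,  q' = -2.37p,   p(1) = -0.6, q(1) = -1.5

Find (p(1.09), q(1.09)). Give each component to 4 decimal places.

Euler on (p,q): p_{n+1} = p_n + h·p', q_{n+1} = q_n + h·q'.
1.000000: (-0.600000, -1.500000); f=(-1.500000, 1.422000) → (-0.735000, -1.372020)
(p(1.09), q(1.09)) ≈ (-0.7350, -1.3720)

-0.7350, -1.3720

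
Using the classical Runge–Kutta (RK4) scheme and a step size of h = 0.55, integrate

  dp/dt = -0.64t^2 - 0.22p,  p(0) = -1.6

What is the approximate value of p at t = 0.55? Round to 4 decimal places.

-1.4521

RK4: k1 = f(t_n, p_n); k2 = f(t_n + h/2, p_n + (h/2)·k1); k3 = f(t_n + h/2, p_n + (h/2)·k2); k4 = f(t_n + h, p_n + h·k3); p_{n+1} = p_n + (h/6)·(k1 + 2k2 + 2k3 + k4).
t=0.000000, p=-1.600000:
  k1 = f(0.000000, -1.600000) = 0.352000
  k2 = f(0.275000, -1.503200) = 0.282304
  k3 = f(0.275000, -1.522366) = 0.286521
  k4 = f(0.550000, -1.442414) = 0.123731
  p ← -1.600000 + (0.55/6)·(k1 + 2k2 + 2k3 + k4) = -1.452107
p(0.55) ≈ -1.4521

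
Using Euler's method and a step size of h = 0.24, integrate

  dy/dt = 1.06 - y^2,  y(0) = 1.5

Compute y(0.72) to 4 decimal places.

1.0710

Euler: y_{n+1} = y_n + h·f(t_n, y_n).
t=0.000000, y=1.500000: f=-1.190000 → y ← 1.500000 + 0.24·(-1.190000) = 1.214400
t=0.240000, y=1.214400: f=-0.414767 → y ← 1.214400 + 0.24·(-0.414767) = 1.114856
t=0.480000, y=1.114856: f=-0.182904 → y ← 1.114856 + 0.24·(-0.182904) = 1.070959
y(0.72) ≈ 1.0710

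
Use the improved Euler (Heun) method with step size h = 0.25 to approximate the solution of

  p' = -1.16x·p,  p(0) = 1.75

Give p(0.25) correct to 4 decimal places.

Heun: k1 = f(x_n, p_n); k2 = f(x_n + h, p_n + h·k1); p_{n+1} = p_n + (h/2)·(k1 + k2).
x=0.000000, p=1.750000:
  k1 = f(0.000000, 1.750000) = 0.000000
  k2 = f(0.250000, 1.750000) = -0.507500
  p ← 1.750000 + (0.25/2)·(0.000000 + (-0.507500)) = 1.686562
p(0.25) ≈ 1.6866

1.6866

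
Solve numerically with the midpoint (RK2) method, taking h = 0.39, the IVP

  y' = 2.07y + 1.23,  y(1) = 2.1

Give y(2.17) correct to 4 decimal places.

Midpoint: k1 = f(x_n, y_n); k2 = f(x_n + h/2, y_n + (h/2)·k1); y_{n+1} = y_n + h·k2.
x=1.000000, y=2.100000:
  k1 = f(1.000000, 2.100000) = 5.577000
  k2 = f(1.195000, 3.187515) = 7.828156
  y ← 2.100000 + 0.39·7.828156 = 5.152981
x=1.390000, y=5.152981:
  k1 = f(1.390000, 5.152981) = 11.896670
  k2 = f(1.585000, 7.472832) = 16.698761
  y ← 5.152981 + 0.39·16.698761 = 11.665498
x=1.780000, y=11.665498:
  k1 = f(1.780000, 11.665498) = 25.377580
  k2 = f(1.975000, 16.614126) = 35.621241
  y ← 11.665498 + 0.39·35.621241 = 25.557782
y(2.17) ≈ 25.5578

25.5578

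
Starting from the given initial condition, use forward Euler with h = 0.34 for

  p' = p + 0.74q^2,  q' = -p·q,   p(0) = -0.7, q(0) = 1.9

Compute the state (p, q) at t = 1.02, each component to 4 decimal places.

3.2323, 1.2836

Euler on (p,q): p_{n+1} = p_n + h·p', q_{n+1} = q_n + h·q'.
0.000000: (-0.700000, 1.900000); f=(1.971400, 1.330000) → (-0.029724, 2.352200)
0.340000: (-0.029724, 2.352200); f=(4.064581, 0.069917) → (1.352234, 2.375972)
0.680000: (1.352234, 2.375972); f=(5.529712, -3.212869) → (3.232336, 1.283596)
(p(1.02), q(1.02)) ≈ (3.2323, 1.2836)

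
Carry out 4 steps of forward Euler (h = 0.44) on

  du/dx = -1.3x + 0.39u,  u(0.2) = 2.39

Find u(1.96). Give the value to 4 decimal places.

Euler: u_{n+1} = u_n + h·f(x_n, u_n).
x=0.200000, u=2.390000: f=0.672100 → u ← 2.390000 + 0.44·0.672100 = 2.685724
x=0.640000, u=2.685724: f=0.215432 → u ← 2.685724 + 0.44·0.215432 = 2.780514
x=1.080000, u=2.780514: f=-0.319599 → u ← 2.780514 + 0.44·(-0.319599) = 2.639890
x=1.520000, u=2.639890: f=-0.946443 → u ← 2.639890 + 0.44·(-0.946443) = 2.223456
u(1.96) ≈ 2.2235

2.2235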